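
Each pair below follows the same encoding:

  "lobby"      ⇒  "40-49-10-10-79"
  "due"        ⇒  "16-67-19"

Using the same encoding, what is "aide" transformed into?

l(#12)→40 and o(#15)→49: differences scale by 3, so n = 3·pos + 4. Each letter becomes 3×(its alphabet position, a=1..z=26) + 4.
For aide: a=1→7, i=9→31, d=4→16, e=5→19.

7-31-16-19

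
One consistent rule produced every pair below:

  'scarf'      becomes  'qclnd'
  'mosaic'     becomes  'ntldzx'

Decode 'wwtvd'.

skill

The output letters match the input read backwards, each shifted +11: scarf reversed is fracs. Read the word backwards and shift each letter +11.
Reversing it on wwtvd: shift back: w−11=l, w−11=l, t−11=i, v−11=k, d−11=s → lliks; then reverse → skill.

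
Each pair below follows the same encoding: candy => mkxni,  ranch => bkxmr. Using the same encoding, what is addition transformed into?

knnsdsyx

This is a Caesar cipher with shift 10.
Applying it to addition: a+10=k, d+10=n, d+10=n, i+10=s, t+10=d, i+10=s, o+10=y, n+10=x.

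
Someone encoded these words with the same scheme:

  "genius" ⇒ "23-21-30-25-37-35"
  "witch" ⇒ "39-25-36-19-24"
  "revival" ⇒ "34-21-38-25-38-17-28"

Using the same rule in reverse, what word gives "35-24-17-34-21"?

share

The number is (letter's place in the alphabet, a=1) + 16.
Reversing it on 35-24-17-34-21: 35→(35−16)÷1=19=s, 24→(24−16)÷1=8=h, 17→(17−16)÷1=1=a, 34→(34−16)÷1=18=r, 21→(21−16)÷1=5=e.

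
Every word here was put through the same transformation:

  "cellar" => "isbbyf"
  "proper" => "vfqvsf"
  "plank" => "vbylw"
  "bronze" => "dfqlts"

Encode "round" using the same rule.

Each letter's alphabet position (a=0..z=25) is mapped through 5·x+24 mod 26 — an affine cipher.
Applying it to round: r(17)→5·17+24≡5=f; o(14)→5·14+24≡16=q; u(20)→5·20+24≡20=u; n(13)→5·13+24≡11=l; d(3)→5·3+24≡13=n (all mod 26).

fquln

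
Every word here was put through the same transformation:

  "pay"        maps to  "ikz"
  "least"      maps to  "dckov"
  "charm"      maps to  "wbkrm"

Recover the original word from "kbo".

The output letters match the input read backwards, each shifted +10: pay reversed is yap. Read the word backwards and shift each letter +10.
Reversing it on kbo: shift back: k−10=a, b−10=r, o−10=e → are; then reverse → era.

era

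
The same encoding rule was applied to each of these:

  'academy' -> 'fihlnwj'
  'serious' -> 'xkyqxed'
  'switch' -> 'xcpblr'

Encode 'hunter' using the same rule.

maubnb

In academy: a→f is +5, c→i is +6, a→h is +7, d→l is +8 — the shift increases by 1 each position. Each letter shifts forward by (position + 5), i.e. 5, 6, 7, … — the shift grows by one for each successive letter.
For hunter: h+5=m, u+6=a, n+7=u, t+8=b, e+9=n, r+10=b.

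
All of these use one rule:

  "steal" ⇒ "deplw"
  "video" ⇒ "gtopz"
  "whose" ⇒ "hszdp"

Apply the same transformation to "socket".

dznvpe

Compare letters: s→d is +11, t→e is +11, e→p is +11 — a constant shift. It's a constant shift of +11 (ROT11).
For socket: s+11=d, o+11=z, c+11=n, k+11=v, e+11=p, t+11=e.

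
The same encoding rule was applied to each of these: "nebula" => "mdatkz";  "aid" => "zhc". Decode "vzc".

Compare letters: n→m is +25, e→d is +25, b→a is +25 — a constant shift. This is a Caesar cipher with shift 25.
Decoding vzc: v−25=w, z−25=a, c−25=d.

wad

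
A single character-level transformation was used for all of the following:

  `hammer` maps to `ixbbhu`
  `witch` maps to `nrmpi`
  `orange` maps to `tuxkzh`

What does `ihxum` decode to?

Each letter's alphabet position (a=0..z=25) is mapped through 9·x+23 mod 26 — an affine cipher.
Undoing it on ihxum: i(8)→3·(8−23)≡7=h; h(7)→3·(7−23)≡4=e; x(23)→3·(23−23)≡0=a; u(20)→3·(20−23)≡17=r; m(12)→3·(12−23)≡19=t (all mod 26).

heart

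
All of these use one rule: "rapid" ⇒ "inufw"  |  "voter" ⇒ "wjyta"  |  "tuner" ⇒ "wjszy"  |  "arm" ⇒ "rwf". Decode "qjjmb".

wheel

The output letters match the input read backwards, each shifted +5: rapid reversed is dipar. Read the word backwards and shift each letter +5.
Reversing it on qjjmb: shift back: q−5=l, j−5=e, j−5=e, m−5=h, b−5=w → leehw; then reverse → wheel.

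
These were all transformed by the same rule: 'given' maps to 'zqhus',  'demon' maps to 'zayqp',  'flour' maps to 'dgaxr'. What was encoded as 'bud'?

rip

The output letters match the input read backwards, each shifted +12: given reversed is nevig. Two steps: reverse the string, then apply a Caesar shift of +12.
Decoding bud: shift back: b−12=p, u−12=i, d−12=r → pir; then reverse → rip.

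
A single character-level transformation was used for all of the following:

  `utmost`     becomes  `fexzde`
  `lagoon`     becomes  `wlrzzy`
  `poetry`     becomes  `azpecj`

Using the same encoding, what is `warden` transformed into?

Compare letters: u→f is +11, t→e is +11, m→x is +11 — a constant shift. Every letter moves 11 places later in the alphabet, wrapping around z→a.
Applying it to warden: w+11=h, a+11=l, r+11=c, d+11=o, e+11=p, n+11=y.

hlcopy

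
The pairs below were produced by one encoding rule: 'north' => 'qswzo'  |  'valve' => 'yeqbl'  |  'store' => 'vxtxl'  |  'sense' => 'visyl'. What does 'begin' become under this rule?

eilou

In north: n→q is +3, o→s is +4, r→w is +5, t→z is +6 — the shift increases by 1 each position. Letter i (0-indexed) is shifted by i+3, so successive shifts are 3, 4, 5, ….
For begin: b+3=e, e+4=i, g+5=l, i+6=o, n+7=u.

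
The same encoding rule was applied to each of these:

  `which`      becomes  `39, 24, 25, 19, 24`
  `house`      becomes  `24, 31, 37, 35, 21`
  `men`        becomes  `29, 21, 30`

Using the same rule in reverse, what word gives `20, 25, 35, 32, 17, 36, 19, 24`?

dispatch

w is letter #23 and maps to 39: an offset of 16. Each letter is replaced by its alphabet position (a=1..z=26) + 16.
Undoing it on 20, 25, 35, 32, 17, 36, 19, 24: 20→(20−16)÷1=4=d, 25→(25−16)÷1=9=i, 35→(35−16)÷1=19=s, 32→(32−16)÷1=16=p, 17→(17−16)÷1=1=a, 36→(36−16)÷1=20=t, 19→(19−16)÷1=3=c, 24→(24−16)÷1=8=h.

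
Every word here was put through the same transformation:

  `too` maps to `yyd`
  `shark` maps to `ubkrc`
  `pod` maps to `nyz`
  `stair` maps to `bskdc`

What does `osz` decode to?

The word is reversed, then every letter is shifted forward by 10.
Reversing it on osz: shift back: o−10=e, s−10=i, z−10=p → eip; then reverse → pie.

pie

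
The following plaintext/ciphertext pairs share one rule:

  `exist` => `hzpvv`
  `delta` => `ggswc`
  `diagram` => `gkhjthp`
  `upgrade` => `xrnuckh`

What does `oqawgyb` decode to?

Shifts by position in exist: pos 0: e→h (+3), pos 1: x→z (+2), pos 2: i→p (+7), pos 3: s→v (+3), pos 4: t→v (+2) — repeating every 3. A repeating key of period 3 is used — shifts +3, +2, +7 over and over.
Reversing it on oqawgyb: o−3=l, q−2=o, a−7=t, w−3=t, g−2=e, y−7=r, b−3=y.

lottery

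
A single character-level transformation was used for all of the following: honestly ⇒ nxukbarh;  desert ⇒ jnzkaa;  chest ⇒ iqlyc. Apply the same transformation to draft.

jahlc

The shifts repeat in a cycle of length 3: positions 0,1,… shift by +6, +9, +7, then the pattern repeats.
On draft: d+6=j, r+9=a, a+7=h, f+6=l, t+9=c.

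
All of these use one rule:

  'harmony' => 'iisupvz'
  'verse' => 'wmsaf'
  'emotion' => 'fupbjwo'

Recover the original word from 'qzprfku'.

Shifts by position in harmony: pos 0: h→i (+1), pos 1: a→i (+8), pos 2: r→s (+1), pos 3: m→u (+8) — repeating every 2. It's a Vigenère-style cipher with numeric key [1,8]: position i shifts by key[i mod 2].
Undoing it on qzprfku: q−1=p, z−8=r, p−1=o, r−8=j, f−1=e, k−8=c, u−1=t.

project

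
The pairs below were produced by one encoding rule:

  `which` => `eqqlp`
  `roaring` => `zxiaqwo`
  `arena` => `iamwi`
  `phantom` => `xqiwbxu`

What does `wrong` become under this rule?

eawwo

Shifts by position in which: pos 0: w→e (+8), pos 1: h→q (+9), pos 2: i→q (+8), pos 3: c→l (+9) — repeating every 2. It's a Vigenère-style cipher with numeric key [8,9]: position i shifts by key[i mod 2].
For wrong: w+8=e, r+9=a, o+8=w, n+9=w, g+8=o.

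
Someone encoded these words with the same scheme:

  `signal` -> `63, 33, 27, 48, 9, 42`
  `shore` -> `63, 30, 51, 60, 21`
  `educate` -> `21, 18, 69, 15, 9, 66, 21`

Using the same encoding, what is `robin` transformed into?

s(#19)→63 and i(#9)→33: differences scale by 3, so n = 3·pos + 6. The formula is n = 3×(alphabet index, a=1) + 6.
On robin: r=18→60, o=15→51, b=2→12, i=9→33, n=14→48.

60, 51, 12, 33, 48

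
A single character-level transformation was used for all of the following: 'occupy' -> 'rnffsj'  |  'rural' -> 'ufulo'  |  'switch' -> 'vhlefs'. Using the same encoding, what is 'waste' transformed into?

zlveh

Shifts by position in occupy: pos 0: o→r (+3), pos 1: c→n (+11), pos 2: c→f (+3), pos 3: u→f (+11) — repeating every 2. The shifts repeat in a cycle of length 2: positions 0,1,… shift by +3, +11, then the pattern repeats.
For waste: w+3=z, a+11=l, s+3=v, t+11=e, e+3=h.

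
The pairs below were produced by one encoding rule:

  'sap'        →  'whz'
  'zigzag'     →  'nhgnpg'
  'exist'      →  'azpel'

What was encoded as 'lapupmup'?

infinite

Two steps: reverse the string, then apply a Caesar shift of +7.
Reversing it on lapupmup: shift back: l−7=e, a−7=t, p−7=i, u−7=n, p−7=i, m−7=f, u−7=n, p−7=i → etinifni; then reverse → infinite.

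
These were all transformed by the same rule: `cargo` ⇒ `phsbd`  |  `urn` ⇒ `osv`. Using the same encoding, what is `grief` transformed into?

Read the word backwards and shift each letter +1.
On grief: reverse → feirg; then shift: f+1=g, e+1=f, i+1=j, r+1=s, g+1=h.

gfjsh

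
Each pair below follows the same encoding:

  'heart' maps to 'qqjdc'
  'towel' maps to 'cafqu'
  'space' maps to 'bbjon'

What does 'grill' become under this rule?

pdrxu

Shifts by position in heart: pos 0: h→q (+9), pos 1: e→q (+12), pos 2: a→j (+9), pos 3: r→d (+12) — repeating every 2. The shifts repeat in a cycle of length 2: positions 0,1,… shift by +9, +12, then the pattern repeats.
For grill: g+9=p, r+12=d, i+9=r, l+12=x, l+9=u.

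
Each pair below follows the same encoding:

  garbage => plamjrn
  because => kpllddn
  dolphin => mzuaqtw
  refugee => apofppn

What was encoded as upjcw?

learn

A repeating key of period 2 is used — shifts +9, +11 over and over.
Decoding upjcw: u−9=l, p−11=e, j−9=a, c−11=r, w−9=n.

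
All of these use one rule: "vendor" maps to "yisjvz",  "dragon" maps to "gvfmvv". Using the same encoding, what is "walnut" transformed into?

zeqtbb

In vendor: v→y is +3, e→i is +4, n→s is +5, d→j is +6 — the shift increases by 1 each position. Letter i (0-indexed) is shifted by i+3, so successive shifts are 3, 4, 5, ….
On walnut: w+3=z, a+4=e, l+5=q, n+6=t, u+7=b, t+8=b.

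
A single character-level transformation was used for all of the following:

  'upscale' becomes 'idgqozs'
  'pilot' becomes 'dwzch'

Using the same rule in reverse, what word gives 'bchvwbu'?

nothing

Compare letters: u→i is +14, p→d is +14, s→g is +14 — a constant shift. Each letter is shifted forward by 14 in the alphabet (a Caesar shift of +14).
Decoding bchvwbu: b−14=n, c−14=o, h−14=t, v−14=h, w−14=i, b−14=n, u−14=g.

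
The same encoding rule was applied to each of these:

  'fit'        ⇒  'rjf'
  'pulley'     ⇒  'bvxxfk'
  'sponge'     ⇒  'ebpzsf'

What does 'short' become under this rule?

etpdf

The shift depends on letter class: consonant f→r is +12, but vowel i→j is +1. The rule splits by letter class: vowels +1, consonants +12.
For short: s(cons)+12=e, h(cons)+12=t, o(vowel)+1=p, r(cons)+12=d, t(cons)+12=f.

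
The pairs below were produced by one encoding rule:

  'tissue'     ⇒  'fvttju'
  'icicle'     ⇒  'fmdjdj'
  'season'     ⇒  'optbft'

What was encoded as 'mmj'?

ill

The output letters match the input read backwards, each shifted +1: tissue reversed is eussit. Two steps: reverse the string, then apply a Caesar shift of +1.
Decoding mmj: shift back: m−1=l, m−1=l, j−1=i → lli; then reverse → ill.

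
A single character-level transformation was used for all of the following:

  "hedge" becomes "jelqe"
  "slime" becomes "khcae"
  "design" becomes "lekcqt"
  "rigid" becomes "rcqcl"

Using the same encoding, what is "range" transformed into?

rgtqe

h(7)→j(9) and e(4)→e(4) fit y≡19x+6 (mod 26); the inverse of 19 mod 26 is 11. Treating letters as 0–25, the rule is x ↦ 19x + 6 (mod 26).
On range: r(17)→19·17+6≡17=r; a(0)→19·0+6≡6=g; n(13)→19·13+6≡19=t; g(6)→19·6+6≡16=q; e(4)→19·4+6≡4=e (all mod 26).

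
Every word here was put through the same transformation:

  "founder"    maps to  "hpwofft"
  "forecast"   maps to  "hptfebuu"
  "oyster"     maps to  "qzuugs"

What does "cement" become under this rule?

efofpu

A repeating key of period 2 is used — shifts +2, +1 over and over.
For cement: c+2=e, e+1=f, m+2=o, e+1=f, n+2=p, t+1=u.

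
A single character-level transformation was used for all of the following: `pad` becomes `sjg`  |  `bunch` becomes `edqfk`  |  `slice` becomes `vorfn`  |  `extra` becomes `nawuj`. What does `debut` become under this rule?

gnedw

Vowels shift forward by 9 and consonants shift forward by 3.
On debut: d(cons)+3=g, e(vowel)+9=n, b(cons)+3=e, u(vowel)+9=d, t(cons)+3=w.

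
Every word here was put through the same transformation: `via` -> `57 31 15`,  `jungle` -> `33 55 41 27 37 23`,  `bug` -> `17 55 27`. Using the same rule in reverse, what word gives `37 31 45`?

lip

v(#22)→57 and i(#9)→31: differences scale by 2, so n = 2·pos + 13. The formula is n = 2×(alphabet index, a=1) + 13.
Reversing it on 37 31 45: 37→(37−13)÷2=12=l, 31→(31−13)÷2=9=i, 45→(45−13)÷2=16=p.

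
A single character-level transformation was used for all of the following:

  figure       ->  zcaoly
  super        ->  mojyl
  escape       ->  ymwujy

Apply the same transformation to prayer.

Compare letters: f→z is +20, i→c is +20, g→a is +20 — a constant shift. Each letter is shifted forward by 20 in the alphabet (a Caesar shift of +20).
On prayer: p+20=j, r+20=l, a+20=u, y+20=s, e+20=y, r+20=l.

jlusyl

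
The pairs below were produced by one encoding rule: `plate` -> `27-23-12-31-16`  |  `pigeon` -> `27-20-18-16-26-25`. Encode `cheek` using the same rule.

Each letter is replaced by its alphabet position (a=1..z=26) + 11.
For cheek: c=3→14, h=8→19, e=5→16, e=5→16, k=11→22.

14-19-16-16-22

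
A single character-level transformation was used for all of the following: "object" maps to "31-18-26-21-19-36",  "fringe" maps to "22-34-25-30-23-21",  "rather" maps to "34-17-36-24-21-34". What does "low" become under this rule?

o is letter #15 and maps to 31: an offset of 16. Each letter is replaced by its alphabet position (a=1..z=26) + 16.
For low: l=12→28, o=15→31, w=23→39.

28-31-39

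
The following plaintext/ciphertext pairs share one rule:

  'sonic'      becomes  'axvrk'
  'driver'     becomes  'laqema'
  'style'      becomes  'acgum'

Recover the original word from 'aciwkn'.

Shifts by position in sonic: pos 0: s→a (+8), pos 1: o→x (+9), pos 2: n→v (+8), pos 3: i→r (+9) — repeating every 2. It's a Vigenère-style cipher with numeric key [8,9]: position i shifts by key[i mod 2].
Decoding aciwkn: a−8=s, c−9=t, i−8=a, w−9=n, k−8=c, n−9=e.

stance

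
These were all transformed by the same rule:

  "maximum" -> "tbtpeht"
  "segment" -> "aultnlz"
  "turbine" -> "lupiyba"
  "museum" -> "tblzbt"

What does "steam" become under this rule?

thlaz

The output letters match the input read backwards, each shifted +7: maximum reversed is mumixam. Two steps: reverse the string, then apply a Caesar shift of +7.
For steam: reverse → maets; then shift: m+7=t, a+7=h, e+7=l, t+7=a, s+7=z.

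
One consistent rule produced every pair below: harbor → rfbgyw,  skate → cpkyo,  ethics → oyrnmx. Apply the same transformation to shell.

cmoqv

Shifts by position in harbor: pos 0: h→r (+10), pos 1: a→f (+5), pos 2: r→b (+10), pos 3: b→g (+5) — repeating every 2. A repeating key of period 2 is used — shifts +10, +5 over and over.
Applying it to shell: s+10=c, h+5=m, e+10=o, l+5=q, l+10=v.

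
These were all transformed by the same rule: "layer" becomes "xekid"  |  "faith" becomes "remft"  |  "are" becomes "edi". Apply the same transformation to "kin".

The shift depends on letter class: consonant l→x is +12, but vowel a→e is +4. Vowels shift forward by 4 and consonants shift forward by 12.
For kin: k(cons)+12=w, i(vowel)+4=m, n(cons)+12=z.

wmz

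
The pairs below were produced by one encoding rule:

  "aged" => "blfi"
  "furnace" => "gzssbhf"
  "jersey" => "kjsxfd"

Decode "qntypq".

It's a Vigenère-style cipher with numeric key [1,5]: position i shifts by key[i mod 2].
Undoing it on qntypq: q−1=p, n−5=i, t−1=s, y−5=t, p−1=o, q−5=l.

pistol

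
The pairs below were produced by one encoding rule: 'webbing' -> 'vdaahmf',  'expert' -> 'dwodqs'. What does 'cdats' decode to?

debut

Compare letters: w→v is +25, e→d is +25, b→a is +25 — a constant shift. Each letter is shifted forward by 25 in the alphabet (a Caesar shift of +25).
Decoding cdats: c−25=d, d−25=e, a−25=b, t−25=u, s−25=t.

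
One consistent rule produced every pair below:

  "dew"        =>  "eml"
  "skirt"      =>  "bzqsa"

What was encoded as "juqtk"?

climb

The output letters match the input read backwards, each shifted +8: dew reversed is wed. Two steps: reverse the string, then apply a Caesar shift of +8.
Reversing it on juqtk: shift back: j−8=b, u−8=m, q−8=i, t−8=l, k−8=c → bmilc; then reverse → climb.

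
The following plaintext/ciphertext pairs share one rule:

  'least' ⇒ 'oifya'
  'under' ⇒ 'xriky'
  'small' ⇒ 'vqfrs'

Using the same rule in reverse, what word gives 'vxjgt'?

steam

In least: l→o is +3, e→i is +4, a→f is +5, s→y is +6 — the shift increases by 1 each position. Letter i (0-indexed) is shifted by i+3, so successive shifts are 3, 4, 5, ….
Decoding vxjgt: v−3=s, x−4=t, j−5=e, g−6=a, t−7=m.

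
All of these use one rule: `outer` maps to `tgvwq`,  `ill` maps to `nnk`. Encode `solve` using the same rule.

The output letters match the input read backwards, each shifted +2: outer reversed is retuo. Read the word backwards and shift each letter +2.
For solve: reverse → evlos; then shift: e+2=g, v+2=x, l+2=n, o+2=q, s+2=u.

gxnqu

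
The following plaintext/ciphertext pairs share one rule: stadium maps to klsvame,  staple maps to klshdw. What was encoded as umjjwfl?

current

This is a Caesar cipher with shift 18.
Decoding umjjwfl: u−18=c, m−18=u, j−18=r, j−18=r, w−18=e, f−18=n, l−18=t.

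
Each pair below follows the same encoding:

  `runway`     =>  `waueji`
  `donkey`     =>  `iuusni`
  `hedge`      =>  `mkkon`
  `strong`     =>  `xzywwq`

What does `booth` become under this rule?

guvbq

Letter i (0-indexed) is shifted by i+5, so successive shifts are 5, 6, 7, ….
On booth: b+5=g, o+6=u, o+7=v, t+8=b, h+9=q.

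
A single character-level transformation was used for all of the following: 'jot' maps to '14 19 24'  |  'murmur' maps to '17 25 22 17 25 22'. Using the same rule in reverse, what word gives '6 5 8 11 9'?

badge

j is letter #10 and maps to 14: an offset of 4. The number is (letter's place in the alphabet, a=1) + 4.
Decoding 6 5 8 11 9: 6→(6−4)÷1=2=b, 5→(5−4)÷1=1=a, 8→(8−4)÷1=4=d, 11→(11−4)÷1=7=g, 9→(9−4)÷1=5=e.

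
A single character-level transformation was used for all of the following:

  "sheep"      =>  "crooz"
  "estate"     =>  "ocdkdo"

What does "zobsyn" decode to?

Each letter is shifted forward by 10 in the alphabet (a Caesar shift of +10).
Decoding zobsyn: z−10=p, o−10=e, b−10=r, s−10=i, y−10=o, n−10=d.

period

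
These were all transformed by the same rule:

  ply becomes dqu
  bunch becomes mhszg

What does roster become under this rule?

The output letters match the input read backwards, each shifted +5: ply reversed is ylp. Two steps: reverse the string, then apply a Caesar shift of +5.
On roster: reverse → retsor; then shift: r+5=w, e+5=j, t+5=y, s+5=x, o+5=t, r+5=w.

wjyxtw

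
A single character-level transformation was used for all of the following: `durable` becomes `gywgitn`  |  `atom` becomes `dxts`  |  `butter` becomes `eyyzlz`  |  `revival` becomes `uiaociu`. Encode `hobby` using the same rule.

Letter i (0-indexed) is shifted by i+3, so successive shifts are 3, 4, 5, ….
On hobby: h+3=k, o+4=s, b+5=g, b+6=h, y+7=f.

ksghf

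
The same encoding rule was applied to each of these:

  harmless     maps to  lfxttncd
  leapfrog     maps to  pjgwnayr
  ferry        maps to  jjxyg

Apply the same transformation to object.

sgplkc

In harmless: h→l is +4, a→f is +5, r→x is +6, m→t is +7 — the shift increases by 1 each position. Each letter shifts forward by (position + 4), i.e. 4, 5, 6, … — the shift grows by one for each successive letter.
For object: o+4=s, b+5=g, j+6=p, e+7=l, c+8=k, t+9=c.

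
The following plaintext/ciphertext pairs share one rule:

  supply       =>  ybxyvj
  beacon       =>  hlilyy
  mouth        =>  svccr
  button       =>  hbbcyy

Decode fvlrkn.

zodiac

Letter i (0-indexed) is shifted by i+6, so successive shifts are 6, 7, 8, ….
Decoding fvlrkn: f−6=z, v−7=o, l−8=d, r−9=i, k−10=a, n−11=c.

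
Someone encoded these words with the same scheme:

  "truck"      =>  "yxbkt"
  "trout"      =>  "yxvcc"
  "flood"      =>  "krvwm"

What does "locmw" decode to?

given

In truck: t→y is +5, r→x is +6, u→b is +7, c→k is +8 — the shift increases by 1 each position. Each letter shifts forward by (position + 5), i.e. 5, 6, 7, … — the shift grows by one for each successive letter.
Reversing it on locmw: l−5=g, o−6=i, c−7=v, m−8=e, w−9=n.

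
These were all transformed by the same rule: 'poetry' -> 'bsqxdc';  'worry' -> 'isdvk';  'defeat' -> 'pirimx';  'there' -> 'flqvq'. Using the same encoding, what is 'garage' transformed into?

A repeating key of period 2 is used — shifts +12, +4 over and over.
On garage: g+12=s, a+4=e, r+12=d, a+4=e, g+12=s, e+4=i.

sedesi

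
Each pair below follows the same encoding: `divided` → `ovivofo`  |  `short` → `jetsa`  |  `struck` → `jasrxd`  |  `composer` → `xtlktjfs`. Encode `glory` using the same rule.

d(3)→o(14) and i(8)→v(21) fit y≡17x+15 (mod 26); the inverse of 17 mod 26 is 23. This is an affine cipher: with a=0,…,z=25, each position x becomes (17x+15) mod 26.
Applying it to glory: g(6)→17·6+15≡13=n; l(11)→17·11+15≡20=u; o(14)→17·14+15≡19=t; r(17)→17·17+15≡18=s; y(24)→17·24+15≡7=h (all mod 26).

nutsh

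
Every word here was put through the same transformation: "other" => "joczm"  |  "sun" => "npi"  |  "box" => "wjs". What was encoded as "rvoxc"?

Each letter is shifted forward by 21 in the alphabet (a Caesar shift of +21).
Undoing it on rvoxc: r−21=w, v−21=a, o−21=t, x−21=c, c−21=h.

watch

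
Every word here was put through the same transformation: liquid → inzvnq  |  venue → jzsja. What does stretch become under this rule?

Read the word backwards and shift each letter +5.
For stretch: reverse → hcterts; then shift: h+5=m, c+5=h, t+5=y, e+5=j, r+5=w, t+5=y, s+5=x.

mhyjwyx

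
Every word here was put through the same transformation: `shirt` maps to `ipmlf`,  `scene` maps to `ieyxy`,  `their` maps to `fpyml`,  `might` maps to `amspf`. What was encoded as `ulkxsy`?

Each letter's alphabet position (a=0..z=25) is mapped through 23·x+10 mod 26 — an affine cipher.
Undoing it on ulkxsy: u(20)→17·(20−10)≡14=o; l(11)→17·(11−10)≡17=r; k(10)→17·(10−10)≡0=a; x(23)→17·(23−10)≡13=n; s(18)→17·(18−10)≡6=g; y(24)→17·(24−10)≡4=e (all mod 26).

orange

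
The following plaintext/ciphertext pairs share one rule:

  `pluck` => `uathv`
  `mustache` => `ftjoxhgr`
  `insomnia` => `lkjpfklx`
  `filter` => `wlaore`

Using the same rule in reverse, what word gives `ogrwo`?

p(15)→u(20) and l(11)→a(0) fit y≡5x+23 (mod 26); the inverse of 5 mod 26 is 21. Treating letters as 0–25, the rule is x ↦ 5x + 23 (mod 26).
Decoding ogrwo: o(14)→21·(14−23)≡19=t; g(6)→21·(6−23)≡7=h; r(17)→21·(17−23)≡4=e; w(22)→21·(22−23)≡5=f; o(14)→21·(14−23)≡19=t (all mod 26).

theft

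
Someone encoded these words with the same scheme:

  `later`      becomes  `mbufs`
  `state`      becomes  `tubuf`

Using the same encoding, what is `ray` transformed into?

Compare letters: l→m is +1, a→b is +1, t→u is +1 — a constant shift. Every letter moves 1 place later in the alphabet, wrapping around z→a.
Applying it to ray: r+1=s, a+1=b, y+1=z.

sbz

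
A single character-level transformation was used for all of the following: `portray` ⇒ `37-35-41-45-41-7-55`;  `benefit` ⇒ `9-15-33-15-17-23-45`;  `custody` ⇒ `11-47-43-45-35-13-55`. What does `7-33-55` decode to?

any

The formula is n = 2×(alphabet index, a=1) + 5.
Decoding 7-33-55: 7→(7−5)÷2=1=a, 33→(33−5)÷2=14=n, 55→(55−5)÷2=25=y.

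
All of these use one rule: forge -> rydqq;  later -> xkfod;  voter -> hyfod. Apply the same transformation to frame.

Shifts by position in forge: pos 0: f→r (+12), pos 1: o→y (+10), pos 2: r→d (+12), pos 3: g→q (+10) — repeating every 2. It's a Vigenère-style cipher with numeric key [12,10]: position i shifts by key[i mod 2].
On frame: f+12=r, r+10=b, a+12=m, m+10=w, e+12=q.

rbmwq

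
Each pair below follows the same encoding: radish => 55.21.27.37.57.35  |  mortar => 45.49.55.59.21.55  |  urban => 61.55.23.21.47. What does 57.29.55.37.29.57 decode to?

series

r(#18)→55 and a(#1)→21: differences scale by 2, so n = 2·pos + 19. The formula is n = 2×(alphabet index, a=1) + 19.
Reversing it on 57.29.55.37.29.57: 57→(57−19)÷2=19=s, 29→(29−19)÷2=5=e, 55→(55−19)÷2=18=r, 37→(37−19)÷2=9=i, 29→(29−19)÷2=5=e, 57→(57−19)÷2=19=s.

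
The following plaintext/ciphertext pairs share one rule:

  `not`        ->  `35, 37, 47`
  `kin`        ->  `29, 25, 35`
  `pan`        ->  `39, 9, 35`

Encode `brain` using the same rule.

n(#14)→35 and o(#15)→37: differences scale by 2, so n = 2·pos + 7. Each letter becomes 2×(its alphabet position, a=1..z=26) + 7.
Applying it to brain: b=2→11, r=18→43, a=1→9, i=9→25, n=14→35.

11, 43, 9, 25, 35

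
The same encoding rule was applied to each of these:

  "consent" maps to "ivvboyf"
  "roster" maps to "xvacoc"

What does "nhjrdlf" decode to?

Letter i (0-indexed) is shifted by i+6, so successive shifts are 6, 7, 8, ….
Undoing it on nhjrdlf: n−6=h, h−7=a, j−8=b, r−9=i, d−10=t, l−11=a, f−12=t.

habitat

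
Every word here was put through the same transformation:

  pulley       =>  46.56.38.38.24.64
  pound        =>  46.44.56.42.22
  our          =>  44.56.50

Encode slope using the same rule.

52.38.44.46.24

With a=1..z=26, the number is 2·pos + 14.
For slope: s=19→52, l=12→38, o=15→44, p=16→46, e=5→24.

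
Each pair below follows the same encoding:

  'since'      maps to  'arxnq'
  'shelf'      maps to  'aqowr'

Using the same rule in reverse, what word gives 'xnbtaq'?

period

In since: s→a is +8, i→r is +9, n→x is +10, c→n is +11 — the shift increases by 1 each position. The shift increases by 1 at each position, starting from +8: 8, 9, 10, ….
Reversing it on xnbtaq: x−8=p, n−9=e, b−10=r, t−11=i, a−12=o, q−13=d.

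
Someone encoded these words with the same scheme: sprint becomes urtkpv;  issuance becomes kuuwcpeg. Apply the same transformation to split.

urnkv

Compare letters: s→u is +2, p→r is +2, r→t is +2 — a constant shift. Each letter is shifted forward by 2 in the alphabet (a Caesar shift of +2).
Applying it to split: s+2=u, p+2=r, l+2=n, i+2=k, t+2=v.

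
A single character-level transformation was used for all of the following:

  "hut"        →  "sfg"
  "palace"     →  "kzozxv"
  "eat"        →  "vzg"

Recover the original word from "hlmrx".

Each pair mirrors across the alphabet (h↔s, u↔f, t↔g): positions sum to 25. This is the alphabet-reversal cipher (Atbash): a becomes z, b becomes y, etc.
Undoing it on hlmrx: h↔s, l↔o, m↔n, r↔i, x↔c.

sonic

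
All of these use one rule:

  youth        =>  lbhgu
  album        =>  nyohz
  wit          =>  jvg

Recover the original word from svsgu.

Every letter moves 13 places later in the alphabet, wrapping around z→a.
Reversing it on svsgu: s−13=f, v−13=i, s−13=f, g−13=t, u−13=h.

fifth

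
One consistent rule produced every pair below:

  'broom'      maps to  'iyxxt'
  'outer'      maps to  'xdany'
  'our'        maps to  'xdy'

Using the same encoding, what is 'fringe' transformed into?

Two shifts are in play — +9 for a/e/i/o/u, +7 for every other letter.
Applying it to fringe: f(cons)+7=m, r(cons)+7=y, i(vowel)+9=r, n(cons)+7=u, g(cons)+7=n, e(vowel)+9=n.

myrunn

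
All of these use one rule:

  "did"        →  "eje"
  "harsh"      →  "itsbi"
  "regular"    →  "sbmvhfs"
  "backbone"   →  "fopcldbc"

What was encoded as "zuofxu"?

The output letters match the input read backwards, each shifted +1: did reversed is did. Read the word backwards and shift each letter +1.
Undoing it on zuofxu: shift back: z−1=y, u−1=t, o−1=n, f−1=e, x−1=w, u−1=t → ytnewt; then reverse → twenty.

twenty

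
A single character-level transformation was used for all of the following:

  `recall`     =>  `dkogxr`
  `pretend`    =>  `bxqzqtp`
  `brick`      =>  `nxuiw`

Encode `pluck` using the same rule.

brgiw

The shifts repeat in a cycle of length 2: positions 0,1,… shift by +12, +6, then the pattern repeats.
On pluck: p+12=b, l+6=r, u+12=g, c+6=i, k+12=w.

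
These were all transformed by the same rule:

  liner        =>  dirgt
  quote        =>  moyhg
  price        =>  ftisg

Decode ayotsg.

This is an affine cipher: with a=0,…,z=25, each position x becomes (7x+4) mod 26.
Undoing it on ayotsg: a(0)→15·(0−4)≡18=s; y(24)→15·(24−4)≡14=o; o(14)→15·(14−4)≡20=u; t(19)→15·(19−4)≡17=r; s(18)→15·(18−4)≡2=c; g(6)→15·(6−4)≡4=e (all mod 26).

source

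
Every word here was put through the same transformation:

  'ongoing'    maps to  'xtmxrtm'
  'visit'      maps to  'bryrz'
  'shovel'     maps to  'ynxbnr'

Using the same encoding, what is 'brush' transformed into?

The shift depends on letter class: consonant n→t is +6, but vowel o→x is +9. The rule splits by letter class: vowels +9, consonants +6.
On brush: b(cons)+6=h, r(cons)+6=x, u(vowel)+9=d, s(cons)+6=y, h(cons)+6=n.

hxdyn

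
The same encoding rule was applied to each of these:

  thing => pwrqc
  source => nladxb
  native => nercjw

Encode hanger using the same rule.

The word is reversed, then every letter is shifted forward by 9.
For hanger: reverse → regnah; then shift: r+9=a, e+9=n, g+9=p, n+9=w, a+9=j, h+9=q.

anpwjq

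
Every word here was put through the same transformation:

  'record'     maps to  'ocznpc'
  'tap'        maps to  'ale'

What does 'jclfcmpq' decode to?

The output letters match the input read backwards, each shifted +11: record reversed is drocer. Read the word backwards and shift each letter +11.
Decoding jclfcmpq: shift back: j−11=y, c−11=r, l−11=a, f−11=u, c−11=r, m−11=b, p−11=e, q−11=f → yraurbef; then reverse → february.

february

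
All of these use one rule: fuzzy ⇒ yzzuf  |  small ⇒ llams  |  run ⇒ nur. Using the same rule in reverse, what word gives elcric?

The output letters match the input read backwards: fuzzy reversed is yzzuf. The word is simply reversed.
Reversing it on elcric: then reverse → circle.

circle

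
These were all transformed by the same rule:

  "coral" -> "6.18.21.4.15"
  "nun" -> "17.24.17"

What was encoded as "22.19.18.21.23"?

c is letter #3 and maps to 6: an offset of 3. Letters become their 1-based position plus 3 (so a→4, b→5, …).
Decoding 22.19.18.21.23: 22→(22−3)÷1=19=s, 19→(19−3)÷1=16=p, 18→(18−3)÷1=15=o, 21→(21−3)÷1=18=r, 23→(23−3)÷1=20=t.

sport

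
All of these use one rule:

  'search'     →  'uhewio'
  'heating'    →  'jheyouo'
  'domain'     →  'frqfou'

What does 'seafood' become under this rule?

uhekuvl

In search: s→u is +2, e→h is +3, a→e is +4, r→w is +5 — the shift increases by 1 each position. The shift increases by 1 at each position, starting from +2: 2, 3, 4, ….
For seafood: s+2=u, e+3=h, a+4=e, f+5=k, o+6=u, o+7=v, d+8=l.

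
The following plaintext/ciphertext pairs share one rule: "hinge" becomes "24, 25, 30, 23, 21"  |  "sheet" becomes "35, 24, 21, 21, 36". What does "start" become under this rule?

35, 36, 17, 34, 36

h is letter #8 and maps to 24: an offset of 16. The number is (letter's place in the alphabet, a=1) + 16.
On start: s=19→35, t=20→36, a=1→17, r=18→34, t=20→36.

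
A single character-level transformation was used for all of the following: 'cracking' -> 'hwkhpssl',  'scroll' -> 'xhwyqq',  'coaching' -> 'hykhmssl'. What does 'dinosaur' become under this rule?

The shift depends on letter class: consonant c→h is +5, but vowel a→k is +10. Two shifts are in play — +10 for a/e/i/o/u, +5 for every other letter.
Applying it to dinosaur: d(cons)+5=i, i(vowel)+10=s, n(cons)+5=s, o(vowel)+10=y, s(cons)+5=x, a(vowel)+10=k, u(vowel)+10=e, r(cons)+5=w.

issyxkew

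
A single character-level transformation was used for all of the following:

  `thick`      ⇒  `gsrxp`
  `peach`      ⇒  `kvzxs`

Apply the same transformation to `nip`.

mrk

Letters are reflected about the middle of the alphabet (position → 25−position): Atbash.
For nip: n↔m, i↔r, p↔k.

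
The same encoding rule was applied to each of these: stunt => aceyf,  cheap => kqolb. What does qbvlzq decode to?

island

In stunt: s→a is +8, t→c is +9, u→e is +10, n→y is +11 — the shift increases by 1 each position. The shift increases by 1 at each position, starting from +8: 8, 9, 10, ….
Decoding qbvlzq: q−8=i, b−9=s, v−10=l, l−11=a, z−12=n, q−13=d.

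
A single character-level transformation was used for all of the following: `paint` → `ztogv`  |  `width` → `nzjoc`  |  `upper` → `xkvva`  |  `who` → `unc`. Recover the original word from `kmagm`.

The output letters match the input read backwards, each shifted +6: paint reversed is tniap. The word is reversed, then every letter is shifted forward by 6.
Reversing it on kmagm: shift back: k−6=e, m−6=g, a−6=u, g−6=a, m−6=g → eguag; then reverse → gauge.

gauge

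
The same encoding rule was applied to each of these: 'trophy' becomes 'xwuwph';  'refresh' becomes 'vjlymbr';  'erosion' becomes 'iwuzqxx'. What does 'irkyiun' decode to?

In trophy: t→x is +4, r→w is +5, o→u is +6, p→w is +7 — the shift increases by 1 each position. Letter i (0-indexed) is shifted by i+4, so successive shifts are 4, 5, 6, ….
Undoing it on irkyiun: i−4=e, r−5=m, k−6=e, y−7=r, i−8=a, u−9=l, n−10=d.

emerald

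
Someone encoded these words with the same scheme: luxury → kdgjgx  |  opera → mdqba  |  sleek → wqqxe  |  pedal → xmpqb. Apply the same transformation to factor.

dafomr

The output letters match the input read backwards, each shifted +12: luxury reversed is yruxul. Two steps: reverse the string, then apply a Caesar shift of +12.
Applying it to factor: reverse → rotcaf; then shift: r+12=d, o+12=a, t+12=f, c+12=o, a+12=m, f+12=r.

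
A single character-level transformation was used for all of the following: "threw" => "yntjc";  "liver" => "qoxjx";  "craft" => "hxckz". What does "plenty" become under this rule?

Shifts by position in threw: pos 0: t→y (+5), pos 1: h→n (+6), pos 2: r→t (+2), pos 3: e→j (+5), pos 4: w→c (+6) — repeating every 3. The shifts repeat in a cycle of length 3: positions 0,1,… shift by +5, +6, +2, then the pattern repeats.
Applying it to plenty: p+5=u, l+6=r, e+2=g, n+5=s, t+6=z, y+2=a.

urgsza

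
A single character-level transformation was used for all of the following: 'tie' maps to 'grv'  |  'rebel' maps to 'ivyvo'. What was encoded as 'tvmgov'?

gentle

Each pair mirrors across the alphabet (t↔g, i↔r, e↔v): positions sum to 25. Letters are reflected about the middle of the alphabet (position → 25−position): Atbash.
Decoding tvmgov: t↔g, v↔e, m↔n, g↔t, o↔l, v↔e.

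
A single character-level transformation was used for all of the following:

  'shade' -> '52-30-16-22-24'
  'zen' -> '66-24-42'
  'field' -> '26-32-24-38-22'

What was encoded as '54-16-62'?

Each letter becomes 2×(its alphabet position, a=1..z=26) + 14.
Undoing it on 54-16-62: 54→(54−14)÷2=20=t, 16→(16−14)÷2=1=a, 62→(62−14)÷2=24=x.

tax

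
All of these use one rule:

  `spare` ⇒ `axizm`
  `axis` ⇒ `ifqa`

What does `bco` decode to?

tug

Compare letters: s→a is +8, p→x is +8, a→i is +8 — a constant shift. This is a Caesar cipher with shift 8.
Undoing it on bco: b−8=t, c−8=u, o−8=g.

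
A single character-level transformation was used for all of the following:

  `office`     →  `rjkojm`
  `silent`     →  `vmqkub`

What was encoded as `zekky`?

wafer

The shift increases by 1 at each position, starting from +3: 3, 4, 5, ….
Undoing it on zekky: z−3=w, e−4=a, k−5=f, k−6=e, y−7=r.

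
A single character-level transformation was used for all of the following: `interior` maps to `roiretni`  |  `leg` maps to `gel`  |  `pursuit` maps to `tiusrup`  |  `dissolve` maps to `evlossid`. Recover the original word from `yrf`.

fry

The output letters match the input read backwards: interior reversed is roiretni. The word is simply reversed.
Reversing it on yrf: then reverse → fry.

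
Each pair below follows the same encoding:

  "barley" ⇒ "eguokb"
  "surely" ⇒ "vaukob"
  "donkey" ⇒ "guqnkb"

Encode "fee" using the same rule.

The shift depends on letter class: consonant b→e is +3, but vowel a→g is +6. Vowels shift forward by 6 and consonants shift forward by 3.
Applying it to fee: f(cons)+3=i, e(vowel)+6=k, e(vowel)+6=k.

ikk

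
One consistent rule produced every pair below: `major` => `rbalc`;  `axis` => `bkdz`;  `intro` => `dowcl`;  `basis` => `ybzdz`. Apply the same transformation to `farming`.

This is an affine cipher: with a=0,…,z=25, each position x becomes (23x+1) mod 26.
On farming: f(5)→23·5+1≡12=m; a(0)→23·0+1≡1=b; r(17)→23·17+1≡2=c; m(12)→23·12+1≡17=r; i(8)→23·8+1≡3=d; n(13)→23·13+1≡14=o; g(6)→23·6+1≡9=j (all mod 26).

mbcrdoj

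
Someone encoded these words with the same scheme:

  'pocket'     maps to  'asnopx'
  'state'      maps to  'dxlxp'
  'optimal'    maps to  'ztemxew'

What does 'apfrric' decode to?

It's a Vigenère-style cipher with numeric key [11,4]: position i shifts by key[i mod 2].
Decoding apfrric: a−11=p, p−4=l, f−11=u, r−4=n, r−11=g, i−4=e, c−11=r.

plunger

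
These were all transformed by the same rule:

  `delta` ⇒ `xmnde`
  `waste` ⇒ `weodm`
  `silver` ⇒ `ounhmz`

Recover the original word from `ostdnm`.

subtle

d(3)→x(23) and e(4)→m(12) fit y≡15x+4 (mod 26); the inverse of 15 mod 26 is 7. This is an affine cipher: with a=0,…,z=25, each position x becomes (15x+4) mod 26.
Undoing it on ostdnm: o(14)→7·(14−4)≡18=s; s(18)→7·(18−4)≡20=u; t(19)→7·(19−4)≡1=b; d(3)→7·(3−4)≡19=t; n(13)→7·(13−4)≡11=l; m(12)→7·(12−4)≡4=e (all mod 26).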